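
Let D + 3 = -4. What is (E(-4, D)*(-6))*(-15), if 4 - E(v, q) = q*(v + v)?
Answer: -4680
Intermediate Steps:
D = -7 (D = -3 - 4 = -7)
E(v, q) = 4 - 2*q*v (E(v, q) = 4 - q*(v + v) = 4 - q*2*v = 4 - 2*q*v)
(E(-4, D)*(-6))*(-15) = ((4 - 2*(-7)*(-4))*(-6))*(-15) = ((4 - 56)*(-6))*(-15) = -52*(-6)*(-15) = 312*(-15) = -4680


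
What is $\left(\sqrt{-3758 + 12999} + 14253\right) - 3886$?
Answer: $10367 + \sqrt{9241} \approx 10463.0$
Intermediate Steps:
$\left(\sqrt{-3758 + 12999} + 14253\right) - 3886 = \left(\sqrt{9241} + 14253\right) - 3886 = \left(14253 + \sqrt{9241}\right) - 3886 = 10367 + \sqrt{9241}$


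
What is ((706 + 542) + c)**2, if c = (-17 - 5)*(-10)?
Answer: 2155024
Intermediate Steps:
c = 220 (c = -22*(-10) = 220)
((706 + 542) + c)**2 = ((706 + 542) + 220)**2 = (1248 + 220)**2 = 1468**2 = 2155024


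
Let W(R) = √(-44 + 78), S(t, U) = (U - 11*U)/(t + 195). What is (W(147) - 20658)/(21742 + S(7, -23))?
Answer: -695486/732019 + 101*√34/2196057 ≈ -0.94982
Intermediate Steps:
S(t, U) = -10*U/(195 + t) (S(t, U) = (-10*U)/(195 + t) = -10*U/(195 + t))
W(R) = √34
(W(147) - 20658)/(21742 + S(7, -23)) = (√34 - 20658)/(21742 - 10*(-23)/(195 + 7)) = (-20658 + √34)/(21742 - 10*(-23)/202) = (-20658 + √34)/(21742 - 10*(-23)*1/202) = (-20658 + √34)/(21742 + 115/101) = (-20658 + √34)/(2196057/101) = (-20658 + √34)*(101/2196057) = -695486/732019 + 101*√34/2196057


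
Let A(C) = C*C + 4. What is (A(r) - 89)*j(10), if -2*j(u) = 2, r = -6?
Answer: 49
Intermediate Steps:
A(C) = 4 + C² (A(C) = C² + 4 = 4 + C²)
j(u) = -1 (j(u) = -½*2 = -1)
(A(r) - 89)*j(10) = ((4 + (-6)²) - 89)*(-1) = ((4 + 36) - 89)*(-1) = (40 - 89)*(-1) = -49*(-1) = 49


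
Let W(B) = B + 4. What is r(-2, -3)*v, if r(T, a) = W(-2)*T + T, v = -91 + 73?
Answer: 108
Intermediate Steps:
W(B) = 4 + B
v = -18
r(T, a) = 3*T (r(T, a) = (4 - 2)*T + T = 2*T + T = 3*T)
r(-2, -3)*v = (3*(-2))*(-18) = -6*(-18) = 108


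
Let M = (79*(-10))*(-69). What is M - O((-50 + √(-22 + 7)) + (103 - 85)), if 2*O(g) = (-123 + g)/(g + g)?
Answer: 226538585/4156 - 123*I*√15/4156 ≈ 54509.0 - 0.11462*I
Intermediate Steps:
M = 54510 (M = -790*(-69) = 54510)
O(g) = (-123 + g)/(4*g) (O(g) = ((-123 + g)/(g + g))/2 = ((-123 + g)/((2*g)))/2 = ((-123 + g)*(1/(2*g)))/2 = ((-123 + g)/(2*g))/2 = (-123 + g)/(4*g))
M - O((-50 + √(-22 + 7)) + (103 - 85)) = 54510 - (-123 + ((-50 + √(-22 + 7)) + (103 - 85)))/(4*((-50 + √(-22 + 7)) + (103 - 85))) = 54510 - (-123 + ((-50 + √(-15)) + 18))/(4*((-50 + √(-15)) + 18)) = 54510 - (-123 + ((-50 + I*√15) + 18))/(4*((-50 + I*√15) + 18)) = 54510 - (-123 + (-32 + I*√15))/(4*(-32 + I*√15)) = 54510 - (-155 + I*√15)/(4*(-32 + I*√15))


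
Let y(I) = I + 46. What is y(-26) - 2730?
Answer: -2710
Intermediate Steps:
y(I) = 46 + I
y(-26) - 2730 = (46 - 26) - 2730 = 20 - 2730 = -2710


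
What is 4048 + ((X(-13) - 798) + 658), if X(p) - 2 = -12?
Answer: 3898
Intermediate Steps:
X(p) = -10 (X(p) = 2 - 12 = -10)
4048 + ((X(-13) - 798) + 658) = 4048 + ((-10 - 798) + 658) = 4048 + (-808 + 658) = 4048 - 150 = 3898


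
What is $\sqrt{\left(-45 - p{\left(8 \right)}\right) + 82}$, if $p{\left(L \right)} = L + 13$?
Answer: $4$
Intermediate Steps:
$p{\left(L \right)} = 13 + L$
$\sqrt{\left(-45 - p{\left(8 \right)}\right) + 82} = \sqrt{\left(-45 - \left(13 + 8\right)\right) + 82} = \sqrt{\left(-45 - 21\right) + 82} = \sqrt{-66 + 82} = \sqrt{16} = 4$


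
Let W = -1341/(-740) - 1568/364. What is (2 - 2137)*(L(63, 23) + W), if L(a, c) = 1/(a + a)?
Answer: 91965491/17316 ≈ 5311.0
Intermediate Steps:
L(a, c) = 1/(2*a)
W = -24007/9620 (W = -1341*(-1/740) - 1568*1/364 = 1341/740 - 56/13 = -24007/9620 ≈ -2.4955)
(2 - 2137)*(L(63, 23) + W) = (2 - 2137)*((½)/63 - 24007/9620) = -2135*((½)*(1/63) - 24007/9620) = -2135*(1/126 - 24007/9620) = -2135*(-1507631/606060) = 91965491/17316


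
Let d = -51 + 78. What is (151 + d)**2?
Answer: 31684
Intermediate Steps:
d = 27
(151 + d)**2 = (151 + 27)**2 = 178**2 = 31684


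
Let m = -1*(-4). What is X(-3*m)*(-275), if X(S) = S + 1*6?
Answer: 1650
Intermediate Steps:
m = 4
X(S) = 6 + S (X(S) = S + 6 = 6 + S)
X(-3*m)*(-275) = (6 - 3*4)*(-275) = (6 - 12)*(-275) = -6*(-275) = 1650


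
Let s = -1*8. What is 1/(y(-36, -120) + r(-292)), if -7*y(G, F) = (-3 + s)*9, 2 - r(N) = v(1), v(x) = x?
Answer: 7/106 ≈ 0.066038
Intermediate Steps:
s = -8
r(N) = 1 (r(N) = 2 - 1*1 = 2 - 1 = 1)
y(G, F) = 99/7 (y(G, F) = -(-3 - 8)*9/7 = -(-11)*9/7 = -⅐*(-99) = 99/7)
1/(y(-36, -120) + r(-292)) = 1/(99/7 + 1) = 1/(106/7) = 7/106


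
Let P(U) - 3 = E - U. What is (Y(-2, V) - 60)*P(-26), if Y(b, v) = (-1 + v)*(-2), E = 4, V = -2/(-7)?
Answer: -13530/7 ≈ -1932.9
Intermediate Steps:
V = 2/7 (V = -2*(-1/7) = 2/7 ≈ 0.28571)
Y(b, v) = 2 - 2*v
P(U) = 7 - U (P(U) = 3 + (4 - U) = 7 - U)
(Y(-2, V) - 60)*P(-26) = ((2 - 2*2/7) - 60)*(7 - 1*(-26)) = ((2 - 4/7) - 60)*(7 + 26) = (10/7 - 60)*33 = -410/7*33 = -13530/7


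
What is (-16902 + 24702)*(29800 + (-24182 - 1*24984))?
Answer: -151054800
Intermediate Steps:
(-16902 + 24702)*(29800 + (-24182 - 1*24984)) = 7800*(29800 + (-24182 - 24984)) = 7800*(29800 - 49166) = 7800*(-19366) = -151054800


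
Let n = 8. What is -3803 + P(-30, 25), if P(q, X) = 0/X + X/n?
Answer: -30399/8 ≈ -3799.9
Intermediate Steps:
P(q, X) = X/8 (P(q, X) = 0/X + X/8 = 0 + X*(1/8) = 0 + X/8 = X/8)
-3803 + P(-30, 25) = -3803 + (1/8)*25 = -3803 + 25/8 = -30399/8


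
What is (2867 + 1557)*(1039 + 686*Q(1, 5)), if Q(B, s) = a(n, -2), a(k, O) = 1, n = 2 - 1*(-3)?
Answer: 7631400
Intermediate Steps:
n = 5 (n = 2 + 3 = 5)
Q(B, s) = 1
(2867 + 1557)*(1039 + 686*Q(1, 5)) = (2867 + 1557)*(1039 + 686*1) = 4424*(1039 + 686) = 4424*1725 = 7631400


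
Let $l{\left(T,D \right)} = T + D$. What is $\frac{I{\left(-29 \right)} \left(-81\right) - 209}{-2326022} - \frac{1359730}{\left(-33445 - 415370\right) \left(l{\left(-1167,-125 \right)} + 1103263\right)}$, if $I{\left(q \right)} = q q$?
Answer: $\frac{3379789030645451}{115040655279750603} \approx 0.029379$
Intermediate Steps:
$l{\left(T,D \right)} = D + T$
$I{\left(q \right)} = q^{2}$
$\frac{I{\left(-29 \right)} \left(-81\right) - 209}{-2326022} - \frac{1359730}{\left(-33445 - 415370\right) \left(l{\left(-1167,-125 \right)} + 1103263\right)} = \frac{\left(-29\right)^{2} \left(-81\right) - 209}{-2326022} - \frac{1359730}{\left(-33445 - 415370\right) \left(\left(-125 - 1167\right) + 1103263\right)} = \left(841 \left(-81\right) - 209\right) \left(- \frac{1}{2326022}\right) - \frac{1359730}{\left(-448815\right) \left(-1292 + 1103263\right)} = \left(-68121 - 209\right) \left(- \frac{1}{2326022}\right) - \frac{1359730}{\left(-448815\right) 1101971} = \left(-68330\right) \left(- \frac{1}{2326022}\right) - \frac{1359730}{-494581114365} = \frac{34165}{1163011} - - \frac{271946}{98916222873} = \frac{34165}{1163011} + \frac{271946}{98916222873} = \frac{3379789030645451}{115040655279750603}$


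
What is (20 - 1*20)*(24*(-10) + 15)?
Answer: 0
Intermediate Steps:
(20 - 1*20)*(24*(-10) + 15) = (20 - 20)*(-240 + 15) = 0*(-225) = 0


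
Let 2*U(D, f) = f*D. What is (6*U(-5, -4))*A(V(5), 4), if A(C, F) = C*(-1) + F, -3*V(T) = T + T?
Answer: 440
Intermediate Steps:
V(T) = -2*T/3 (V(T) = -(T + T)/3 = -2*T/3)
A(C, F) = F - C (A(C, F) = -C + F = F - C)
U(D, f) = D*f/2 (U(D, f) = (f*D)/2 = (D*f)/2 = D*f/2)
(6*U(-5, -4))*A(V(5), 4) = (6*((½)*(-5)*(-4)))*(4 - (-2)*5/3) = (6*10)*(4 - 1*(-10/3)) = 60*(4 + 10/3) = 60*(22/3) = 440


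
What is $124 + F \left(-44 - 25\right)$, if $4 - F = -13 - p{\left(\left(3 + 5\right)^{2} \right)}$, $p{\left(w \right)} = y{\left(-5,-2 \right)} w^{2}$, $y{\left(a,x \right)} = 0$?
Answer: $-1049$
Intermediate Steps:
$p{\left(w \right)} = 0$ ($p{\left(w \right)} = 0 w^{2} = 0$)
$F = 17$ ($F = 4 - \left(-13 - 0\right) = 4 - \left(-13 + 0\right) = 4 - -13 = 4 + 13 = 17$)
$124 + F \left(-44 - 25\right) = 124 + 17 \left(-44 - 25\right) = 124 + 17 \left(-69\right) = 124 - 1173 = -1049$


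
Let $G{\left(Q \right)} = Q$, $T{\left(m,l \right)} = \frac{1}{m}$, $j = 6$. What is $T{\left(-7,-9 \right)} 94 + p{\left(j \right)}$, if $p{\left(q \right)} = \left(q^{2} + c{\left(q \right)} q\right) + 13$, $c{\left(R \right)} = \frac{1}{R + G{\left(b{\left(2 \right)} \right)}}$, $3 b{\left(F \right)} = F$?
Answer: $\frac{2553}{70} \approx 36.471$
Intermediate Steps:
$b{\left(F \right)} = \frac{F}{3}$
$c{\left(R \right)} = \frac{1}{\frac{2}{3} + R}$ ($c{\left(R \right)} = \frac{1}{R + \frac{1}{3} \cdot 2} = \frac{1}{R + \frac{2}{3}} = \frac{1}{\frac{2}{3} + R}$)
$p{\left(q \right)} = 13 + q^{2} + \frac{3 q}{2 + 3 q}$ ($p{\left(q \right)} = \left(q^{2} + \frac{3}{2 + 3 q} q\right) + 13 = \left(q^{2} + \frac{3 q}{2 + 3 q}\right) + 13 = 13 + q^{2} + \frac{3 q}{2 + 3 q}$)
$T{\left(-7,-9 \right)} 94 + p{\left(j \right)} = \frac{1}{-7} \cdot 94 + \frac{3 \cdot 6 + \left(2 + 3 \cdot 6\right) \left(13 + 6^{2}\right)}{2 + 3 \cdot 6} = \left(- \frac{1}{7}\right) 94 + \frac{18 + \left(2 + 18\right) \left(13 + 36\right)}{2 + 18} = - \frac{94}{7} + \frac{18 + 20 \cdot 49}{20} = - \frac{94}{7} + \frac{18 + 980}{20} = - \frac{94}{7} + \frac{1}{20} \cdot 998 = - \frac{94}{7} + \frac{499}{10} = \frac{2553}{70}$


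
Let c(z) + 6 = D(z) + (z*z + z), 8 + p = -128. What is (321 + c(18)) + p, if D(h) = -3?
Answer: 518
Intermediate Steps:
p = -136 (p = -8 - 128 = -136)
c(z) = -9 + z + z² (c(z) = -6 + (-3 + (z*z + z)) = -6 + (-3 + (z² + z)) = -6 + (-3 + (z + z²)) = -6 + (-3 + z + z²) = -9 + z + z²)
(321 + c(18)) + p = (321 + (-9 + 18 + 18²)) - 136 = (321 + (-9 + 18 + 324)) - 136 = (321 + 333) - 136 = 654 - 136 = 518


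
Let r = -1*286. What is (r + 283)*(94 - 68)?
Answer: -78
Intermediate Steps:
r = -286
(r + 283)*(94 - 68) = (-286 + 283)*(94 - 68) = -3*26 = -78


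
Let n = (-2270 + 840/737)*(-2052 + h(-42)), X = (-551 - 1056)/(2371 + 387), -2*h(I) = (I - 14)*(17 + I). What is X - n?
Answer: -12691646438759/2032646 ≈ -6.2439e+6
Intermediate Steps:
h(I) = -(-14 + I)*(17 + I)/2 (h(I) = -(I - 14)*(17 + I)/2 = -(-14 + I)*(17 + I)/2)
X = -1607/2758 ≈ -0.58267
n = 4601756800/737 (n = (-2270 + 840/737)*(-2052 + (119 - 3/2*(-42) - ½*(-42)²)) = (-2270 + 840*(1/737))*(-2052 + (119 + 63 - ½*1764)) = (-2270 + 840/737)*(-2052 + (119 + 63 - 882)) = -1672150*(-2052 - 700)/737 = -1672150/737*(-2752) = 4601756800/737 ≈ 6.2439e+6)
X - n = -1607/2758 - 1*4601756800/737 = -1607/2758 - 4601756800/737 = -12691646438759/2032646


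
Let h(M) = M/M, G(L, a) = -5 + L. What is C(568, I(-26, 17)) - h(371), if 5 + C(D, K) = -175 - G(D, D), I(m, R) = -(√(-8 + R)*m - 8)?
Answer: -744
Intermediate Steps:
I(m, R) = 8 - m*√(-8 + R) (I(m, R) = -(m*√(-8 + R) - 8) = -(-8 + m*√(-8 + R)) = 8 - m*√(-8 + R))
h(M) = 1
C(D, K) = -175 - D (C(D, K) = -5 + (-175 - (-5 + D)) = -5 + (-175 + (5 - D)) = -5 + (-170 - D) = -175 - D)
C(568, I(-26, 17)) - h(371) = (-175 - 1*568) - 1*1 = (-175 - 568) - 1 = -743 - 1 = -744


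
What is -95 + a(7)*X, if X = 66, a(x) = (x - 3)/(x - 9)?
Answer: -227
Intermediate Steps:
a(x) = (-3 + x)/(-9 + x)
-95 + a(7)*X = -95 + ((-3 + 7)/(-9 + 7))*66 = -95 + (4/(-2))*66 = -95 - ½*4*66 = -95 - 2*66 = -95 - 132 = -227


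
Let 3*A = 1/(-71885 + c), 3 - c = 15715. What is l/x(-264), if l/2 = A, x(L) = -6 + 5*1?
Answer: 2/262791 ≈ 7.6106e-6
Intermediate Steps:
x(L) = -1 (x(L) = -6 + 5 = -1)
c = -15712 (c = 3 - 1*15715 = 3 - 15715 = -15712)
A = -1/262791 (A = 1/(3*(-71885 - 15712)) = (⅓)/(-87597) = (⅓)*(-1/87597) = -1/262791 ≈ -3.8053e-6)
l = -2/262791 (l = 2*(-1/262791) = -2/262791 ≈ -7.6106e-6)
l/x(-264) = -2/262791/(-1) = -2/262791*(-1) = 2/262791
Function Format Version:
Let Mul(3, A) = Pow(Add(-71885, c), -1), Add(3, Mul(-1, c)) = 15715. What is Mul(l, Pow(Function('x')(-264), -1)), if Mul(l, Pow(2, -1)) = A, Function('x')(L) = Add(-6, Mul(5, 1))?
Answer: Rational(2, 262791) ≈ 7.6106e-6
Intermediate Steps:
Function('x')(L) = -1 (Function('x')(L) = Add(-6, 5) = -1)
c = -15712 (c = Add(3, Mul(-1, 15715)) = Add(3, -15715) = -15712)
A = Rational(-1, 262791) (A = Mul(Rational(1, 3), Pow(Add(-71885, -15712), -1)) = Mul(Rational(1, 3), Pow(-87597, -1)) = Mul(Rational(1, 3), Rational(-1, 87597)) = Rational(-1, 262791) ≈ -3.8053e-6)
l = Rational(-2, 262791) (l = Mul(2, Rational(-1, 262791)) = Rational(-2, 262791) ≈ -7.6106e-6)
Mul(l, Pow(Function('x')(-264), -1)) = Mul(Rational(-2, 262791), Pow(-1, -1)) = Mul(Rational(-2, 262791), -1) = Rational(2, 262791)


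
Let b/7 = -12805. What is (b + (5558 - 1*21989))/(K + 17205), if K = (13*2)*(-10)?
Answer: -106066/16945 ≈ -6.2594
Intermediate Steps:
b = -89635 (b = 7*(-12805) = -89635)
K = -260 (K = 26*(-10) = -260)
(b + (5558 - 1*21989))/(K + 17205) = (-89635 + (5558 - 1*21989))/(-260 + 17205) = (-89635 + (5558 - 21989))/16945 = (-89635 - 16431)*(1/16945) = -106066*1/16945 = -106066/16945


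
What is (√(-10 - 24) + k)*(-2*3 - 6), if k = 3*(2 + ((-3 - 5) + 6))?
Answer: -12*I*√34 ≈ -69.971*I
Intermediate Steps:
k = 0 (k = 3*(2 + (-8 + 6)) = 3*(2 - 2) = 3*0 = 0)
(√(-10 - 24) + k)*(-2*3 - 6) = (√(-10 - 24) + 0)*(-2*3 - 6) = (√(-34) + 0)*(-6 - 6) = (I*√34 + 0)*(-12) = (I*√34)*(-12) = -12*I*√34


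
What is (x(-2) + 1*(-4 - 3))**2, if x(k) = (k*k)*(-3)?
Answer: 361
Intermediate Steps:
x(k) = -3*k**2 (x(k) = k**2*(-3) = -3*k**2)
(x(-2) + 1*(-4 - 3))**2 = (-3*(-2)**2 + 1*(-4 - 3))**2 = (-3*4 + 1*(-7))**2 = (-12 - 7)**2 = (-19)**2 = 361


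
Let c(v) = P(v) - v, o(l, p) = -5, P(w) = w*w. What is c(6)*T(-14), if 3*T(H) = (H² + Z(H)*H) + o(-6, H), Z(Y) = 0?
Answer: 1910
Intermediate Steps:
P(w) = w²
c(v) = v² - v
T(H) = -5/3 + H²/3 (T(H) = ((H² + 0*H) - 5)/3 = ((H² + 0) - 5)/3 = (H² - 5)/3 = (-5 + H²)/3 = -5/3 + H²/3)
c(6)*T(-14) = (6*(-1 + 6))*(-5/3 + (⅓)*(-14)²) = (6*5)*(-5/3 + (⅓)*196) = 30*(-5/3 + 196/3) = 30*(191/3) = 1910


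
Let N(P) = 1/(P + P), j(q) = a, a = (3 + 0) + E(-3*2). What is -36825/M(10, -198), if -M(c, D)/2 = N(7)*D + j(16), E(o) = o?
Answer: -17185/16 ≈ -1074.1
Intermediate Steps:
a = -3 (a = (3 + 0) - 3*2 = 3 - 6 = -3)
j(q) = -3
N(P) = 1/(2*P)
M(c, D) = 6 - D/7 (M(c, D) = -2*(((1/2)/7)*D - 3) = -2*(((1/2)*(1/7))*D - 3) = -2*(D/14 - 3) = -2*(-3 + D/14) = 6 - D/7)
-36825/M(10, -198) = -36825/(6 - 1/7*(-198)) = -36825/(6 + 198/7) = -36825/240/7 = -36825*7/240 = -17185/16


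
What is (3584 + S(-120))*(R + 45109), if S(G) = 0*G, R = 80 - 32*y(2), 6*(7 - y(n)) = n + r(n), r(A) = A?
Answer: 483693056/3 ≈ 1.6123e+8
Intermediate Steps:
y(n) = 7 - n/3 (y(n) = 7 - (n + n)/6 = 7 - n/3)
R = -368/3 (R = 80 - 32*(7 - ⅓*2) = 80 - 32*(7 - ⅔) = 80 - 32*19/3 = 80 - 608/3 = -368/3 ≈ -122.67)
S(G) = 0
(3584 + S(-120))*(R + 45109) = (3584 + 0)*(-368/3 + 45109) = 3584*(134959/3) = 483693056/3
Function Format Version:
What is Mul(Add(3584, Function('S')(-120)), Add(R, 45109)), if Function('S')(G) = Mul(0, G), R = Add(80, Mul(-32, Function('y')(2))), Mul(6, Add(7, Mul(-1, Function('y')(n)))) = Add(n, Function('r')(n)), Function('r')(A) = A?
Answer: Rational(483693056, 3) ≈ 1.6123e+8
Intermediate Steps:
Function('y')(n) = Add(7, Mul(Rational(-1, 3), n)) (Function('y')(n) = Add(7, Mul(Rational(-1, 6), Add(n, n))) = Add(7, Mul(Rational(-1, 6), Mul(2, n))) = Add(7, Mul(Rational(-1, 3), n)))
R = Rational(-368, 3) (R = Add(80, Mul(-32, Add(7, Mul(Rational(-1, 3), 2)))) = Add(80, Mul(-32, Add(7, Rational(-2, 3)))) = Add(80, Mul(-32, Rational(19, 3))) = Add(80, Rational(-608, 3)) = Rational(-368, 3) ≈ -122.67)
Function('S')(G) = 0
Mul(Add(3584, Function('S')(-120)), Add(R, 45109)) = Mul(Add(3584, 0), Add(Rational(-368, 3), 45109)) = Mul(3584, Rational(134959, 3)) = Rational(483693056, 3)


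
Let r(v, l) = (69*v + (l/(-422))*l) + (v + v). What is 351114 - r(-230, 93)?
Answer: 155070017/422 ≈ 3.6746e+5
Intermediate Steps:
r(v, l) = 71*v - l**2/422 (r(v, l) = (69*v + (l*(-1/422))*l) + 2*v = (69*v + (-l/422)*l) + 2*v = (69*v - l**2/422) + 2*v = 71*v - l**2/422)
351114 - r(-230, 93) = 351114 - (71*(-230) - 1/422*93**2) = 351114 - (-16330 - 1/422*8649) = 351114 - (-16330 - 8649/422) = 351114 - 1*(-6899909/422) = 351114 + 6899909/422 = 155070017/422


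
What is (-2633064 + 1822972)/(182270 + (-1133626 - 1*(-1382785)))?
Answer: -810092/431429 ≈ -1.8777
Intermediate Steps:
(-2633064 + 1822972)/(182270 + (-1133626 - 1*(-1382785))) = -810092/(182270 + (-1133626 + 1382785)) = -810092/(182270 + 249159) = -810092/431429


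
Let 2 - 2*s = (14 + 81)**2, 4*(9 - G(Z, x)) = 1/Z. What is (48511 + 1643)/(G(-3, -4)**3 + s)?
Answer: -86666112/6500843 ≈ -13.332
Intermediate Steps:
G(Z, x) = 9 - 1/(4*Z)
s = -9023/2 (s = 1 - (14 + 81)**2/2 = 1 - 1/2*95**2 = 1 - 1/2*9025 = 1 - 9025/2 = -9023/2 ≈ -4511.5)
(48511 + 1643)/(G(-3, -4)**3 + s) = (48511 + 1643)/((9 - 1/4/(-3))**3 - 9023/2) = 50154/((9 - 1/4*(-1/3))**3 - 9023/2) = 50154/((9 + 1/12)**3 - 9023/2) = 50154/((109/12)**3 - 9023/2) = 50154/(1295029/1728 - 9023/2) = 50154/(-6500843/1728) = 50154*(-1728/6500843) = -86666112/6500843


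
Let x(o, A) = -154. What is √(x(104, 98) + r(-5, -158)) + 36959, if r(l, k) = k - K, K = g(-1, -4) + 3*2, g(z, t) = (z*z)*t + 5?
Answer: 36959 + I*√319 ≈ 36959.0 + 17.861*I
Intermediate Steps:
g(z, t) = 5 + t*z² (g(z, t) = z²*t + 5 = t*z² + 5 = 5 + t*z²)
K = 7 (K = (5 - 4*(-1)²) + 3*2 = (5 - 4*1) + 6 = (5 - 4) + 6 = 1 + 6 = 7)
r(l, k) = -7 + k (r(l, k) = k - 1*7 = k - 7 = -7 + k)
√(x(104, 98) + r(-5, -158)) + 36959 = √(-154 + (-7 - 158)) + 36959 = √(-154 - 165) + 36959 = √(-319) + 36959 = I*√319 + 36959 = 36959 + I*√319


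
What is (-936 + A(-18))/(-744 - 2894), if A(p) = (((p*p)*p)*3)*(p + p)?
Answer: -314460/1819 ≈ -172.88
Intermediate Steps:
A(p) = 6*p**4 (A(p) = ((p**2*p)*3)*(2*p) = (p**3*3)*(2*p) = (3*p**3)*(2*p) = 6*p**4)
(-936 + A(-18))/(-744 - 2894) = (-936 + 6*(-18)**4)/(-744 - 2894) = (-936 + 6*104976)/(-3638) = (-936 + 629856)*(-1/3638) = 628920*(-1/3638) = -314460/1819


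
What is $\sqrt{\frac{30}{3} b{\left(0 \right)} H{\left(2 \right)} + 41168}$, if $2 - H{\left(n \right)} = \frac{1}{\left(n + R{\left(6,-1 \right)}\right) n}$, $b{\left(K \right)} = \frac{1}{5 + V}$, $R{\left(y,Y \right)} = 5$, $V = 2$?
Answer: $\frac{\sqrt{2017367}}{7} \approx 202.91$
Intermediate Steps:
$b{\left(K \right)} = \frac{1}{7}$ ($b{\left(K \right)} = \frac{1}{5 + 2} = \frac{1}{7}$)
$H{\left(n \right)} = 2 - \frac{1}{n \left(5 + n\right)}$ ($H{\left(n \right)} = 2 - \frac{1}{\left(n + 5\right) n} = 2 - \frac{1}{\left(5 + n\right) n} = 2 - \frac{1}{n \left(5 + n\right)}$)
$\sqrt{\frac{30}{3} b{\left(0 \right)} H{\left(2 \right)} + 41168} = \sqrt{\frac{30}{3} \cdot \frac{1}{7} \frac{-1 + 2 \cdot 2^{2} + 10 \cdot 2}{2 \left(5 + 2\right)} + 41168} = \sqrt{30 \cdot \frac{1}{3} \cdot \frac{1}{7} \frac{-1 + 2 \cdot 4 + 20}{2 \cdot 7} + 41168} = \sqrt{10 \cdot \frac{1}{7} \cdot \frac{1}{2} \cdot \frac{1}{7} \left(-1 + 8 + 20\right) + 41168} = \sqrt{\frac{10 \cdot \frac{1}{2} \cdot \frac{1}{7} \cdot 27}{7} + 41168} = \sqrt{\frac{10}{7} \cdot \frac{27}{14} + 41168} = \sqrt{\frac{135}{49} + 41168} = \sqrt{\frac{2017367}{49}} = \frac{\sqrt{2017367}}{7}$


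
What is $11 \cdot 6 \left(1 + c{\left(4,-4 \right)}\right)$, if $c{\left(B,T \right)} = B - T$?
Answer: $594$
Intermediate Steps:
$11 \cdot 6 \left(1 + c{\left(4,-4 \right)}\right) = 11 \cdot 6 \left(1 + \left(4 - -4\right)\right) = 66 \left(1 + \left(4 + 4\right)\right) = 66 \left(1 + 8\right) = 66 \cdot 9 = 594$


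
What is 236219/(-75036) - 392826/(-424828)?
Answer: -17719088399/7969348452 ≈ -2.2234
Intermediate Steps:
236219/(-75036) - 392826/(-424828) = 236219*(-1/75036) - 392826*(-1/424828) = -236219/75036 + 196413/212414 = -17719088399/7969348452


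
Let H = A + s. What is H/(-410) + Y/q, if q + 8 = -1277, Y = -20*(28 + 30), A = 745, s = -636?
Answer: 67107/105370 ≈ 0.63687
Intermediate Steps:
H = 109 (H = 745 - 636 = 109)
Y = -1160 (Y = -20*58 = -1160)
q = -1285 (q = -8 - 1277 = -1285)
H/(-410) + Y/q = 109/(-410) - 1160/(-1285) = 109*(-1/410) - 1160*(-1/1285) = -109/410 + 232/257 = 67107/105370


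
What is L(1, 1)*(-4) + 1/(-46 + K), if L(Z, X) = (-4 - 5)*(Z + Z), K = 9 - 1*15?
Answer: 3743/52 ≈ 71.981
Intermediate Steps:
K = -6 (K = 9 - 15 = -6)
L(Z, X) = -18*Z
L(1, 1)*(-4) + 1/(-46 + K) = -18*1*(-4) + 1/(-46 - 6) = -18*(-4) + 1/(-52) = 72 - 1/52 = 3743/52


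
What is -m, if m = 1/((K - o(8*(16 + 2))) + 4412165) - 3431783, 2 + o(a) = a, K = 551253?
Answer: 17032886201107/4963276 ≈ 3.4318e+6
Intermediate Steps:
o(a) = -2 + a
m = -17032886201107/4963276 (m = 1/((551253 - (-2 + 8*(16 + 2))) + 4412165) - 3431783 = 1/((551253 - (-2 + 8*18)) + 4412165) - 3431783 = 1/((551253 - (-2 + 144)) + 4412165) - 3431783 = 1/((551253 - 1*142) + 4412165) - 3431783 = 1/((551253 - 142) + 4412165) - 3431783 = 1/(551111 + 4412165) - 3431783 = 1/4963276 - 3431783 = -17032886201107/4963276 ≈ -3.4318e+6)
-m = -1*(-17032886201107/4963276) = 17032886201107/4963276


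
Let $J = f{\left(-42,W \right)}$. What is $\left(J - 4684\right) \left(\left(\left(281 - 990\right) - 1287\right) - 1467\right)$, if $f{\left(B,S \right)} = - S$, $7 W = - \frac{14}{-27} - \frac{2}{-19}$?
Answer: $\frac{58249613132}{3591} \approx 1.6221 \cdot 10^{7}$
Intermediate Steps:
$W = \frac{320}{3591}$ ($W = \frac{- \frac{14}{-27} - \frac{2}{-19}}{7} = \frac{\left(-14\right) \left(- \frac{1}{27}\right) - - \frac{2}{19}}{7} = \frac{\frac{14}{27} + \frac{2}{19}}{7} = \frac{1}{7} \cdot \frac{320}{513} = \frac{320}{3591} \approx 0.089112$)
$J = - \frac{320}{3591}$ ($J = \left(-1\right) \frac{320}{3591} = - \frac{320}{3591} \approx -0.089112$)
$\left(J - 4684\right) \left(\left(\left(281 - 990\right) - 1287\right) - 1467\right) = \left(- \frac{320}{3591} - 4684\right) \left(\left(\left(281 - 990\right) - 1287\right) - 1467\right) = - \frac{16820564 \left(\left(-709 - 1287\right) - 1467\right)}{3591} = - \frac{16820564 \left(-1996 - 1467\right)}{3591} = \left(- \frac{16820564}{3591}\right) \left(-3463\right) = \frac{58249613132}{3591}$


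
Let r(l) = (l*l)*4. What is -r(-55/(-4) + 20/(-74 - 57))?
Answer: -50765625/68644 ≈ -739.55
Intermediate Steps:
r(l) = 4*l**2 (r(l) = l**2*4 = 4*l**2)
-r(-55/(-4) + 20/(-74 - 57)) = -4*(-55/(-4) + 20/(-74 - 57))**2 = -4*(-55*(-1/4) + 20/(-131))**2 = -4*(55/4 + 20*(-1/131))**2 = -4*(55/4 - 20/131)**2 = -4*(7125/524)**2 = -4*50765625/274576 = -1*50765625/68644 = -50765625/68644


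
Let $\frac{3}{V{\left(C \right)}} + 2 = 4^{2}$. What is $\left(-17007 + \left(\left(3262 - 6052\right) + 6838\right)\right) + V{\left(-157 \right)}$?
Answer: $- \frac{181423}{14} \approx -12959.0$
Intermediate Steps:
$V{\left(C \right)} = \frac{3}{14}$ ($V{\left(C \right)} = \frac{3}{-2 + 4^{2}} = \frac{3}{-2 + 16} = \frac{3}{14}$)
$\left(-17007 + \left(\left(3262 - 6052\right) + 6838\right)\right) + V{\left(-157 \right)} = \left(-17007 + \left(\left(3262 - 6052\right) + 6838\right)\right) + \frac{3}{14} = \left(-17007 + \left(-2790 + 6838\right)\right) + \frac{3}{14} = \left(-17007 + 4048\right) + \frac{3}{14} = -12959 + \frac{3}{14} = - \frac{181423}{14}$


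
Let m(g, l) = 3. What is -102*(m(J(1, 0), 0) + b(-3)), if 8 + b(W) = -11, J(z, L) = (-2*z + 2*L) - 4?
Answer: 1632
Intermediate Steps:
J(z, L) = -4 - 2*z + 2*L
b(W) = -19 (b(W) = -8 - 11 = -19)
-102*(m(J(1, 0), 0) + b(-3)) = -102*(3 - 19) = -102*(-16) = 1632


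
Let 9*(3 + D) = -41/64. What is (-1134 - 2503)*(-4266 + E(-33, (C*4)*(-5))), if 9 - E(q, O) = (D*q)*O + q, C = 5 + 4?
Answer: -815782737/16 ≈ -5.0986e+7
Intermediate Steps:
D = -1769/576 (D = -3 + (-41/64)/9 = -3 + (-41*1/64)/9 = -3 + (⅑)*(-41/64) = -3 - 41/576 = -1769/576 ≈ -3.0712)
C = 9
E(q, O) = 9 - q + 1769*O*q/576 (E(q, O) = 9 - ((-1769*q/576)*O + q) = 9 - (-1769*O*q/576 + q) = 9 - (q - 1769*O*q/576) = 9 + (-q + 1769*O*q/576) = 9 - q + 1769*O*q/576)
(-1134 - 2503)*(-4266 + E(-33, (C*4)*(-5))) = (-1134 - 2503)*(-4266 + (9 - 1*(-33) + (1769/576)*((9*4)*(-5))*(-33))) = -3637*(-4266 + (9 + 33 + (1769/576)*(36*(-5))*(-33))) = -3637*(-4266 + (9 + 33 + (1769/576)*(-180)*(-33))) = -3637*(-4266 + (9 + 33 + 291885/16)) = -3637*(-4266 + 292557/16) = -3637*224301/16 = -815782737/16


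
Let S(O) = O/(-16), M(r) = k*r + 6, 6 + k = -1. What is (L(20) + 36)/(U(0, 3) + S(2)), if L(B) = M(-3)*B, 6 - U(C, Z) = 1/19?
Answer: 29184/295 ≈ 98.929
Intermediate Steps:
k = -7 (k = -6 - 1 = -7)
U(C, Z) = 113/19 (U(C, Z) = 6 - 1/19 = 113/19)
M(r) = 6 - 7*r (M(r) = -7*r + 6 = 6 - 7*r)
S(O) = -O/16 (S(O) = O*(-1/16) = -O/16)
L(B) = 27*B (L(B) = (6 - 7*(-3))*B = (6 + 21)*B = 27*B)
(L(20) + 36)/(U(0, 3) + S(2)) = (27*20 + 36)/(113/19 - 1/16*2) = (540 + 36)/(113/19 - ⅛) = 576/(885/152) = 576*(152/885) = 29184/295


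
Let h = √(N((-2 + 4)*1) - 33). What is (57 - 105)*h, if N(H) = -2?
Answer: -48*I*√35 ≈ -283.97*I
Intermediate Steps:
h = I*√35 (h = √(-2 - 33) = √(-35) = I*√35 ≈ 5.9161*I)
(57 - 105)*h = (57 - 105)*(I*√35) = -48*I*√35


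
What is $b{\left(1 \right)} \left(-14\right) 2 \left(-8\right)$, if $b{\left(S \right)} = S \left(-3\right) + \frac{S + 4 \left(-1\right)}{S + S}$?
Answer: $-1008$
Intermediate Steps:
$b{\left(S \right)} = - 3 S + \frac{-4 + S}{2 S}$ ($b{\left(S \right)} = - 3 S + \frac{S - 4}{2 S} = - 3 S + \left(-4 + S\right) \frac{1}{2 S} = - 3 S + \frac{-4 + S}{2 S}$)
$b{\left(1 \right)} \left(-14\right) 2 \left(-8\right) = \left(\frac{1}{2} - 3 - \frac{2}{1}\right) \left(-14\right) 2 \left(-8\right) = \left(\frac{1}{2} - 3 - 2\right) \left(-14\right) \left(-16\right) = \left(- \frac{9}{2}\right) \left(-14\right) \left(-16\right) = 63 \left(-16\right) = -1008$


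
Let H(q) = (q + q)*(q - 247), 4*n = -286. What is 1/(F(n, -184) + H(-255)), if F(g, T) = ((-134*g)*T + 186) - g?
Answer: -2/3013253 ≈ -6.6373e-7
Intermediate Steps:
n = -143/2 (n = (¼)*(-286) = -143/2 ≈ -71.500)
F(g, T) = 186 - g - 134*T*g (F(g, T) = (-134*T*g + 186) - g = (186 - 134*T*g) - g = 186 - g - 134*T*g)
H(q) = 2*q*(-247 + q) (H(q) = (2*q)*(-247 + q) = 2*q*(-247 + q))
1/(F(n, -184) + H(-255)) = 1/((186 - 1*(-143/2) - 134*(-184)*(-143/2)) + 2*(-255)*(-247 - 255)) = 1/((186 + 143/2 - 1762904) + 2*(-255)*(-502)) = 1/(-3525293/2 + 256020) = 1/(-3013253/2) = -2/3013253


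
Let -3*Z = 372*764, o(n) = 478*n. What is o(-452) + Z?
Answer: -310792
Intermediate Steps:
Z = -94736 (Z = -124*764 = -⅓*284208 = -94736)
o(-452) + Z = 478*(-452) - 94736 = -216056 - 94736 = -310792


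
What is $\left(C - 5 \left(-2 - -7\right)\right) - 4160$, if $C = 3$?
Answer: $-4182$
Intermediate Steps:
$\left(C - 5 \left(-2 - -7\right)\right) - 4160 = \left(3 - 5 \left(-2 - -7\right)\right) - 4160 = \left(3 - 5 \left(-2 + 7\right)\right) - 4160 = \left(3 - 25\right) - 4160 = -22 - 4160 = -4182$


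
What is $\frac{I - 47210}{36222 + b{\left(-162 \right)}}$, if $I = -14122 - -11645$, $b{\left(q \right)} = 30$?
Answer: $- \frac{49687}{36252} \approx -1.3706$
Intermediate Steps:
$I = -2477$ ($I = -14122 + 11645 = -2477$)
$\frac{I - 47210}{36222 + b{\left(-162 \right)}} = \frac{-2477 - 47210}{36222 + 30} = - \frac{49687}{36252}$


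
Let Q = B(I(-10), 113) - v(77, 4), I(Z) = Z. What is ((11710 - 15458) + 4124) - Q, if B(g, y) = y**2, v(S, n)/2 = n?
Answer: -12385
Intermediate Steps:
v(S, n) = 2*n
Q = 12761 (Q = 113**2 - 2*4 = 12769 - 1*8 = 12769 - 8 = 12761)
((11710 - 15458) + 4124) - Q = ((11710 - 15458) + 4124) - 1*12761 = (-3748 + 4124) - 12761 = 376 - 12761 = -12385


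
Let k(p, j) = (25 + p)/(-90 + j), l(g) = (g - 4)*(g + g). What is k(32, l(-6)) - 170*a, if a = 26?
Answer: -44181/10 ≈ -4418.1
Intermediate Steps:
l(g) = 2*g*(-4 + g) (l(g) = (-4 + g)*(2*g) = 2*g*(-4 + g))
k(p, j) = (25 + p)/(-90 + j)
k(32, l(-6)) - 170*a = (25 + 32)/(-90 + 2*(-6)*(-4 - 6)) - 170*26 = 57/(-90 + 2*(-6)*(-10)) - 1*4420 = 57/(-90 + 120) - 4420 = 57/30 - 4420 = (1/30)*57 - 4420 = 19/10 - 4420 = -44181/10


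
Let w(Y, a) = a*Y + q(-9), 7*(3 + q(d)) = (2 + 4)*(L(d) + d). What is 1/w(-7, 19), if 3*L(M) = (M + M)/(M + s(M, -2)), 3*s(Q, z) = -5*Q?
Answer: -7/1012 ≈ -0.0069170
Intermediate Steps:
s(Q, z) = -5*Q/3 (s(Q, z) = (-5*Q)/3 = -5*Q/3)
L(M) = -1 (L(M) = ((M + M)/(M - 5*M/3))/3 = ((2*M)/((-2*M/3)))/3 = ((2*M)*(-3/(2*M)))/3 = (1/3)*(-3) = -1)
q(d) = -27/7 + 6*d/7 (q(d) = -3 + ((2 + 4)*(-1 + d))/7 = -3 + (6*(-1 + d))/7 = -3 + (-6 + 6*d)/7 = -3 + (-6/7 + 6*d/7) = -27/7 + 6*d/7)
w(Y, a) = -81/7 + Y*a (w(Y, a) = a*Y + (-27/7 + (6/7)*(-9)) = Y*a + (-27/7 - 54/7) = Y*a - 81/7 = -81/7 + Y*a)
1/w(-7, 19) = 1/(-81/7 - 7*19) = 1/(-81/7 - 133) = 1/(-1012/7) = -7/1012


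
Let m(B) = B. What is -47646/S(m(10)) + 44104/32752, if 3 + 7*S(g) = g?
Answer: -195057211/4094 ≈ -47645.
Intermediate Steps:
S(g) = -3/7 + g/7
-47646/S(m(10)) + 44104/32752 = -47646/(-3/7 + (⅐)*10) + 44104/32752 = -47646/(-3/7 + 10/7) + 44104*(1/32752) = -47646/1 + 5513/4094 = -47646*1 + 5513/4094 = -47646 + 5513/4094 = -195057211/4094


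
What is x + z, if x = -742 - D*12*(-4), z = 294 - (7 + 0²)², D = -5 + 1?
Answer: -689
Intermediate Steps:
D = -4
z = 245 (z = 294 - (7 + 0)² = 294 - 1*7² = 294 - 1*49 = 294 - 49 = 245)
x = -934 (x = -742 - (-4*12)*(-4) = -742 - (-48)*(-4) = -742 - 1*192 = -742 - 192 = -934)
x + z = -934 + 245 = -689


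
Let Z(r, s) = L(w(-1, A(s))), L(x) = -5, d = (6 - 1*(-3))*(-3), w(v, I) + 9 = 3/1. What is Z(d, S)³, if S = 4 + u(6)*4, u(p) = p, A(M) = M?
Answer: -125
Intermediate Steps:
w(v, I) = -6 (w(v, I) = -9 + 3/1 = -9 + 3*1 = -9 + 3 = -6)
S = 28 (S = 4 + 6*4 = 4 + 24 = 28)
d = -27 (d = (6 + 3)*(-3) = 9*(-3) = -27)
Z(r, s) = -5
Z(d, S)³ = (-5)³ = -125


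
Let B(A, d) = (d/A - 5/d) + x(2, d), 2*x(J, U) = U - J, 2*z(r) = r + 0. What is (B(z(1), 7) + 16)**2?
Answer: 198025/196 ≈ 1010.3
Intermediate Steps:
z(r) = r/2 (z(r) = (r + 0)/2 = r/2)
x(J, U) = U/2 - J/2 (x(J, U) = (U - J)/2 = U/2 - J/2)
B(A, d) = -1 + d/2 - 5/d + d/A (B(A, d) = (d/A - 5/d) + (d/2 - 1/2*2) = (-5/d + d/A) + (d/2 - 1) = (-5/d + d/A) + (-1 + d/2) = -1 + d/2 - 5/d + d/A)
(B(z(1), 7) + 16)**2 = ((-1 + (1/2)*7 - 5/7 + 7/(((1/2)*1))) + 16)**2 = ((-1 + 7/2 - 5*1/7 + 7/(1/2)) + 16)**2 = ((-1 + 7/2 - 5/7 + 7*2) + 16)**2 = ((-1 + 7/2 - 5/7 + 14) + 16)**2 = (221/14 + 16)**2 = (445/14)**2 = 198025/196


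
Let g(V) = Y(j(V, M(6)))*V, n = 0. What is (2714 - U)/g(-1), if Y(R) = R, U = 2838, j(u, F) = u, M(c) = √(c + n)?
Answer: -124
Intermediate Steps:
M(c) = √c (M(c) = √(c + 0) = √c)
g(V) = V² (g(V) = V*V = V²)
(2714 - U)/g(-1) = (2714 - 1*2838)/((-1)²) = (2714 - 2838)/1 = -124*1 = -124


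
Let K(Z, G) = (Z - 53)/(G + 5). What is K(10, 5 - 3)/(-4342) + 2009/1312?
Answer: 745341/486304 ≈ 1.5327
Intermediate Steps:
K(Z, G) = (-53 + Z)/(5 + G)
K(10, 5 - 3)/(-4342) + 2009/1312 = ((-53 + 10)/(5 + (5 - 3)))/(-4342) + 2009/1312 = (-43/(5 + 2))*(-1/4342) + 2009*(1/1312) = (-43/7)*(-1/4342) + 49/32 = ((⅐)*(-43))*(-1/4342) + 49/32 = -43/7*(-1/4342) + 49/32 = 43/30394 + 49/32 = 745341/486304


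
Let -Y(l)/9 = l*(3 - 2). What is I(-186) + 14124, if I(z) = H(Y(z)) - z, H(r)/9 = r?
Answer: 29376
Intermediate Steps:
Y(l) = -9*l (Y(l) = -9*l*(3 - 2) = -9*l)
H(r) = 9*r
I(z) = -82*z (I(z) = 9*(-9*z) - z = -81*z - z = -82*z)
I(-186) + 14124 = -82*(-186) + 14124 = 15252 + 14124 = 29376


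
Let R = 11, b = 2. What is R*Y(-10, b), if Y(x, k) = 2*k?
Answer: 44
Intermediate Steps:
R*Y(-10, b) = 11*(2*2) = 11*4 = 44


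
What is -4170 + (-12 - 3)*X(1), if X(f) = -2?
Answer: -4140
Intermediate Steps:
-4170 + (-12 - 3)*X(1) = -4170 + (-12 - 3)*(-2) = -4170 - 15*(-2) = -4170 + 30 = -4140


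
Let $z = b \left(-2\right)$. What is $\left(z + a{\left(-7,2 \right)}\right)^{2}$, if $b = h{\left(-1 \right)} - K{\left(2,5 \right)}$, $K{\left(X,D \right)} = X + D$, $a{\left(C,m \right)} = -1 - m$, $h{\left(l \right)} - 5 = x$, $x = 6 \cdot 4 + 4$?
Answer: $3025$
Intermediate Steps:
$x = 28$ ($x = 24 + 4 = 28$)
$h{\left(l \right)} = 33$ ($h{\left(l \right)} = 5 + 28 = 33$)
$K{\left(X,D \right)} = D + X$
$b = 26$ ($b = 33 - \left(5 + 2\right) = 33 - 7 = 26$)
$z = -52$ ($z = 26 \left(-2\right) = -52$)
$\left(z + a{\left(-7,2 \right)}\right)^{2} = \left(-52 - 3\right)^{2} = \left(-55\right)^{2} = 3025$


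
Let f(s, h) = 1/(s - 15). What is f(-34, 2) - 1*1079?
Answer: -52872/49 ≈ -1079.0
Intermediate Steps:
f(s, h) = 1/(-15 + s)
f(-34, 2) - 1*1079 = 1/(-15 - 34) - 1*1079 = 1/(-49) - 1079 = -1/49 - 1079 = -52872/49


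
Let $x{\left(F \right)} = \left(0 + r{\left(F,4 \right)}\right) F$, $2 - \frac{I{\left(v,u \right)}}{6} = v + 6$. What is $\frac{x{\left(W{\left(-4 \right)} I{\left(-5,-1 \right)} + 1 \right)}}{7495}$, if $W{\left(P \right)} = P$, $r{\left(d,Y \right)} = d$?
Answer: $\frac{529}{7495} \approx 0.07058$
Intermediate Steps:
$I{\left(v,u \right)} = -24 - 6 v$ ($I{\left(v,u \right)} = 12 - 6 \left(v + 6\right) = 12 - 6 \left(6 + v\right) = 12 - \left(36 + 6 v\right) = -24 - 6 v$)
$x{\left(F \right)} = F^{2}$ ($x{\left(F \right)} = \left(0 + F\right) F = F F = F^{2}$)
$\frac{x{\left(W{\left(-4 \right)} I{\left(-5,-1 \right)} + 1 \right)}}{7495} = \frac{\left(- 4 \left(-24 - -30\right) + 1\right)^{2}}{7495} = \left(- 4 \left(-24 + 30\right) + 1\right)^{2} \cdot \frac{1}{7495} = \left(\left(-4\right) 6 + 1\right)^{2} \cdot \frac{1}{7495} = \left(-24 + 1\right)^{2} \cdot \frac{1}{7495} = \left(-23\right)^{2} \cdot \frac{1}{7495} = 529 \cdot \frac{1}{7495} = \frac{529}{7495}$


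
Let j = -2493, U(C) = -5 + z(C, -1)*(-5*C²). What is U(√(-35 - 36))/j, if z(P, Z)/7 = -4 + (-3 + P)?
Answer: 5800/831 - 2485*I*√71/2493 ≈ 6.9795 - 8.3991*I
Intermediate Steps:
z(P, Z) = -49 + 7*P (z(P, Z) = 7*(-4 + (-3 + P)) = 7*(-7 + P) = -49 + 7*P)
U(C) = -5 - 5*C²*(-49 + 7*C) (U(C) = -5 + (-49 + 7*C)*(-5*C²) = -5 - 5*C²*(-49 + 7*C))
U(√(-35 - 36))/j = (-5 + 35*(√(-35 - 36))²*(7 - √(-35 - 36)))/(-2493) = (-5 + 35*(√(-71))²*(7 - √(-71)))*(-1/2493) = (-5 + 35*(I*√71)²*(7 - I*√71))*(-1/2493) = (-5 + 35*(-71)*(7 - I*√71))*(-1/2493) = (-5 + (-17395 + 2485*I*√71))*(-1/2493) = (-17400 + 2485*I*√71)*(-1/2493) = 5800/831 - 2485*I*√71/2493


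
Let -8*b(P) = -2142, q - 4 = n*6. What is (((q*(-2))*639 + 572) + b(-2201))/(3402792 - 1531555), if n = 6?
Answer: -201121/7484948 ≈ -0.026870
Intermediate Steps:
q = 40 (q = 4 + 6*6 = 4 + 36 = 40)
b(P) = 1071/4 (b(P) = -⅛*(-2142) = 1071/4)
(((q*(-2))*639 + 572) + b(-2201))/(3402792 - 1531555) = (((40*(-2))*639 + 572) + 1071/4)/(3402792 - 1531555) = ((-80*639 + 572) + 1071/4)/1871237 = ((-51120 + 572) + 1071/4)*(1/1871237) = (-50548 + 1071/4)*(1/1871237) = -201121/4*1/1871237 = -201121/7484948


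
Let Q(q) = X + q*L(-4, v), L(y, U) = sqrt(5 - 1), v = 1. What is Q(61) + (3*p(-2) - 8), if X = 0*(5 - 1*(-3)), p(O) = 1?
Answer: 117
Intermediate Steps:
X = 0 (X = 0*(5 + 3) = 0*8 = 0)
L(y, U) = 2 (L(y, U) = sqrt(4) = 2)
Q(q) = 2*q (Q(q) = 0 + q*2 = 0 + 2*q = 2*q)
Q(61) + (3*p(-2) - 8) = 2*61 + (3*1 - 8) = 122 + (3 - 8) = 122 - 5 = 117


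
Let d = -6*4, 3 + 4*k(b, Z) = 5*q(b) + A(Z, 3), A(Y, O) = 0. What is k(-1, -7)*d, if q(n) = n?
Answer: 48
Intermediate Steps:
k(b, Z) = -¾ + 5*b/4 (k(b, Z) = -¾ + (5*b + 0)/4 = -¾ + (5*b)/4 = -¾ + 5*b/4)
d = -24
k(-1, -7)*d = (-¾ + (5/4)*(-1))*(-24) = (-¾ - 5/4)*(-24) = -2*(-24) = 48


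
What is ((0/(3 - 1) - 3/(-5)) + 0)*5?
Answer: 3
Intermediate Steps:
((0/(3 - 1) - 3/(-5)) + 0)*5 = ((0/2 - 3*(-1/5)) + 0)*5 = ((0*(1/2) + 3/5) + 0)*5 = ((0 + 3/5) + 0)*5 = (3/5 + 0)*5 = (3/5)*5 = 3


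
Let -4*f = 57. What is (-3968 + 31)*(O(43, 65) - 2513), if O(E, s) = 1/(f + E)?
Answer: 1137757567/115 ≈ 9.8935e+6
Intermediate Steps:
f = -57/4 (f = -¼*57 = -57/4 ≈ -14.250)
O(E, s) = 1/(-57/4 + E)
(-3968 + 31)*(O(43, 65) - 2513) = (-3968 + 31)*(4/(-57 + 4*43) - 2513) = -3937*(4/(-57 + 172) - 2513) = -3937*(4/115 - 2513) = -3937*(-288991/115) = 1137757567/115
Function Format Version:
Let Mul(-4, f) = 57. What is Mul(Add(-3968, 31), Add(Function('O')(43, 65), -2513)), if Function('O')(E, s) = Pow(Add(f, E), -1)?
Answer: Rational(1137757567, 115) ≈ 9.8935e+6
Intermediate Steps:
f = Rational(-57, 4) (f = Mul(Rational(-1, 4), 57) = Rational(-57, 4) ≈ -14.250)
Function('O')(E, s) = Pow(Add(Rational(-57, 4), E), -1)
Mul(Add(-3968, 31), Add(Function('O')(43, 65), -2513)) = Mul(Add(-3968, 31), Add(Mul(4, Pow(Add(-57, Mul(4, 43)), -1)), -2513)) = Mul(-3937, Add(Mul(4, Pow(Add(-57, 172), -1)), -2513)) = Mul(-3937, Add(Mul(4, Pow(115, -1)), -2513)) = Mul(-3937, Add(Mul(4, Rational(1, 115)), -2513)) = Mul(-3937, Add(Rational(4, 115), -2513)) = Mul(-3937, Rational(-288991, 115)) = Rational(1137757567, 115)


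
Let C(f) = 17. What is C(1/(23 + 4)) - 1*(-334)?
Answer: 351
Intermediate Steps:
C(1/(23 + 4)) - 1*(-334) = 17 - 1*(-334) = 17 + 334 = 351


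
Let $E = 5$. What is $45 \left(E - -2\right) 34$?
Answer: $10710$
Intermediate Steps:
$45 \left(E - -2\right) 34 = 45 \left(5 - -2\right) 34 = 45 \left(5 + 2\right) 34 = 45 \cdot 7 \cdot 34 = 315 \cdot 34 = 10710$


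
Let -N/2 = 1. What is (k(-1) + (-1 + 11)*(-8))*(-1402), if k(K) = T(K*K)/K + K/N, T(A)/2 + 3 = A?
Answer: 105851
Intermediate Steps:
N = -2 (N = -2*1 = -2)
T(A) = -6 + 2*A
k(K) = -K/2 + (-6 + 2*K²)/K (k(K) = (-6 + 2*(K*K))/K + K/(-2) = (-6 + 2*K²)/K + K*(-½) = (-6 + 2*K²)/K - K/2 = -K/2 + (-6 + 2*K²)/K)
(k(-1) + (-1 + 11)*(-8))*(-1402) = ((-6/(-1) + (3/2)*(-1)) + (-1 + 11)*(-8))*(-1402) = ((-6*(-1) - 3/2) + 10*(-8))*(-1402) = ((6 - 3/2) - 80)*(-1402) = (9/2 - 80)*(-1402) = -151/2*(-1402) = 105851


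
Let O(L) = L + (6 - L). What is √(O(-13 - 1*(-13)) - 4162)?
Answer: 2*I*√1039 ≈ 64.467*I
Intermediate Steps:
O(L) = 6
√(O(-13 - 1*(-13)) - 4162) = √(6 - 4162) = √(-4156) = 2*I*√1039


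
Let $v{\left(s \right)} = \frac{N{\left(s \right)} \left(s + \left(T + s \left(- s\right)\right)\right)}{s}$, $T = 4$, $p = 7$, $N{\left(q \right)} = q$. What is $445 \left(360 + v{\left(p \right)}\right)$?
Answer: $143290$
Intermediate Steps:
$v{\left(s \right)} = 4 + s - s^{2}$ ($v{\left(s \right)} = \frac{s \left(s + \left(4 + s \left(- s\right)\right)\right)}{s} = \frac{s \left(s - \left(-4 + s^{2}\right)\right)}{s} = \frac{s \left(4 + s - s^{2}\right)}{s} = 4 + s - s^{2}$)
$445 \left(360 + v{\left(p \right)}\right) = 445 \left(360 + \left(4 - 7 \left(-1 + 7\right)\right)\right) = 445 \left(360 + \left(4 - 7 \cdot 6\right)\right) = 445 \left(360 + \left(4 - 42\right)\right) = 445 \left(360 - 38\right) = 445 \cdot 322 = 143290$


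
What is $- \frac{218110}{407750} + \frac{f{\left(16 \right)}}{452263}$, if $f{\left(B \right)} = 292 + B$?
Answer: $- \frac{1407392799}{2634431975} \approx -0.53423$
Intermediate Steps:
$- \frac{218110}{407750} + \frac{f{\left(16 \right)}}{452263} = - \frac{218110}{407750} + \frac{292 + 16}{452263} = \left(-218110\right) \frac{1}{407750} + 308 \cdot \frac{1}{452263} = - \frac{21811}{40775} + \frac{44}{64609} = - \frac{1407392799}{2634431975}$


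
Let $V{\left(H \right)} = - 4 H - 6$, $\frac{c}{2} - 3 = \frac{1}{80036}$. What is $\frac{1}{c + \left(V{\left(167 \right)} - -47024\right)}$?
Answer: $\frac{40018}{1855074409} \approx 2.1572 \cdot 10^{-5}$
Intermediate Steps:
$c = \frac{240109}{40018}$ ($c = 6 + \frac{2}{80036} = 6 + 2 \cdot \frac{1}{80036} = 6 + \frac{1}{40018} = \frac{240109}{40018} \approx 6.0$)
$V{\left(H \right)} = -6 - 4 H$
$\frac{1}{c + \left(V{\left(167 \right)} - -47024\right)} = \frac{1}{\frac{240109}{40018} - -46350} = \frac{1}{\frac{240109}{40018} + \left(\left(-6 - 668\right) + 47024\right)} = \frac{1}{\frac{240109}{40018} + \left(-674 + 47024\right)} = \frac{1}{\frac{240109}{40018} + 46350} = \frac{1}{\frac{1855074409}{40018}} = \frac{40018}{1855074409}$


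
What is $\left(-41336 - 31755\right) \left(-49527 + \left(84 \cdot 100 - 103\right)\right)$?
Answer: $3013541930$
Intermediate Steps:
$\left(-41336 - 31755\right) \left(-49527 + \left(84 \cdot 100 - 103\right)\right) = - 73091 \left(-49527 + \left(8400 - 103\right)\right) = - 73091 \left(-49527 + 8297\right) = \left(-73091\right) \left(-41230\right) = 3013541930$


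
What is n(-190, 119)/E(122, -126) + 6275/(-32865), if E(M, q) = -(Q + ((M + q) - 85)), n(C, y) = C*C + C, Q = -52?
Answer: 78619825/308931 ≈ 254.49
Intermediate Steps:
n(C, y) = C + C**2 (n(C, y) = C**2 + C = C + C**2)
E(M, q) = 137 - M - q (E(M, q) = -(-52 + ((M + q) - 85)) = -(-52 + (-85 + M + q)) = -(-137 + M + q) = 137 - M - q)
n(-190, 119)/E(122, -126) + 6275/(-32865) = (-190*(1 - 190))/(137 - 1*122 - 1*(-126)) + 6275/(-32865) = (-190*(-189))/(137 - 122 + 126) + 6275*(-1/32865) = 35910/141 - 1255/6573 = 35910*(1/141) - 1255/6573 = 11970/47 - 1255/6573 = 78619825/308931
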